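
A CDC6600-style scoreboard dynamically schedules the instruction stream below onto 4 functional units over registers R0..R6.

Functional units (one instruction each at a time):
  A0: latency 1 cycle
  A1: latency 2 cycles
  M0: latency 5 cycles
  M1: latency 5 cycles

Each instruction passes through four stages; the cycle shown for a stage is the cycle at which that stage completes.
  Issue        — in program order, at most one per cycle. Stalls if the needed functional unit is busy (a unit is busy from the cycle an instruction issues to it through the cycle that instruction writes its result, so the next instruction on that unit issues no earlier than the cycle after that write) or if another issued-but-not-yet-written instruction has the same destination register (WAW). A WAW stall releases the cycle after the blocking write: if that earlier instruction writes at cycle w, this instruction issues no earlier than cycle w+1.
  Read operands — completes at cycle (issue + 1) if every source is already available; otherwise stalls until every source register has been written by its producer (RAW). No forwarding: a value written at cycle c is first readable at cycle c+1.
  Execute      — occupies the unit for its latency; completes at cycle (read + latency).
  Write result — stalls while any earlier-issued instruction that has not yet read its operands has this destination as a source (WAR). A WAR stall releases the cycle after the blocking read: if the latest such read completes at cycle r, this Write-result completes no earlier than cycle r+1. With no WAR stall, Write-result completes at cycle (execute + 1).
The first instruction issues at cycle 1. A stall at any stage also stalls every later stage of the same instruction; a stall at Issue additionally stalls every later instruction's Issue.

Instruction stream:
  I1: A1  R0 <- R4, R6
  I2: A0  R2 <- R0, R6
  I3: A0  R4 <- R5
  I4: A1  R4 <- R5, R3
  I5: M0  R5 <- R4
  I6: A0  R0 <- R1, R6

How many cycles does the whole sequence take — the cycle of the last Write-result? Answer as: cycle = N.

I1 -> (1, 2, 4, 5)
I2 -> (2, 6, 7, 8)  // RAW R0: wait I1 write@5
I3 -> (9, 10, 11, 12)  // struct: A0 busy until I2 writes@8
I4 -> (13, 14, 16, 17)  // WAW R4: wait I3 write@12
I5 -> (14, 18, 23, 24)  // RAW R4: wait I4 write@17
I6 -> (15, 16, 17, 18)

cycle = 24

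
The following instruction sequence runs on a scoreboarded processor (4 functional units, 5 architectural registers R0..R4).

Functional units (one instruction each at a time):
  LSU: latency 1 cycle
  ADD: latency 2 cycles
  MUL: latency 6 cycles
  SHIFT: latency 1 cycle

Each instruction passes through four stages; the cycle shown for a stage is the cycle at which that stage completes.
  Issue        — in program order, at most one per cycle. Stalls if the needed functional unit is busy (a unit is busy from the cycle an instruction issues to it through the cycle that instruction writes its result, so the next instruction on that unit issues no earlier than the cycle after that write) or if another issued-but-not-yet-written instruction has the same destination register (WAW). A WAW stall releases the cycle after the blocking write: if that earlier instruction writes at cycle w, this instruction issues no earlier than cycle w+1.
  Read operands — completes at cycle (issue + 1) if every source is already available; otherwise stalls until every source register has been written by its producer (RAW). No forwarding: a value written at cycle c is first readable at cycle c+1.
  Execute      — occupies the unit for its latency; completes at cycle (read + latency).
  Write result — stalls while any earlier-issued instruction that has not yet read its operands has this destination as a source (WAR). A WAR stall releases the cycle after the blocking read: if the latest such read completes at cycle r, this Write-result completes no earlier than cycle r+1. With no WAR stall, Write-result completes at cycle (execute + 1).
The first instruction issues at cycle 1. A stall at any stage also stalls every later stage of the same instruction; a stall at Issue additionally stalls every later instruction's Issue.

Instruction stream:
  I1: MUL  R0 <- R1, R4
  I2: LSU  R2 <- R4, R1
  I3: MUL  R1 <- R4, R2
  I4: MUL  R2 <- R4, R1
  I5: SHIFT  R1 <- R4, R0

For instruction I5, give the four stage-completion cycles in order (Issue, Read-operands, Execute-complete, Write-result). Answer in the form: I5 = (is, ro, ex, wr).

I5 = (20, 21, 22, 23)

[1] I1 issues→MUL
[2] I1 reads · I2 issues→LSU
[3] I2 reads
[4] I2 exec-done
[5] I2 writes R2
[8] I1 exec-done
[9] I1 writes R0
[10] I3 issues→MUL
[11] I3 reads
[17] I3 exec-done
[18] I3 writes R1
[19] I4 issues→MUL
[20] I4 reads · I5 issues→SHIFT
[21] I5 reads
[22] I5 exec-done
[23] I5 writes R1
[26] I4 exec-done
[27] I4 writes R2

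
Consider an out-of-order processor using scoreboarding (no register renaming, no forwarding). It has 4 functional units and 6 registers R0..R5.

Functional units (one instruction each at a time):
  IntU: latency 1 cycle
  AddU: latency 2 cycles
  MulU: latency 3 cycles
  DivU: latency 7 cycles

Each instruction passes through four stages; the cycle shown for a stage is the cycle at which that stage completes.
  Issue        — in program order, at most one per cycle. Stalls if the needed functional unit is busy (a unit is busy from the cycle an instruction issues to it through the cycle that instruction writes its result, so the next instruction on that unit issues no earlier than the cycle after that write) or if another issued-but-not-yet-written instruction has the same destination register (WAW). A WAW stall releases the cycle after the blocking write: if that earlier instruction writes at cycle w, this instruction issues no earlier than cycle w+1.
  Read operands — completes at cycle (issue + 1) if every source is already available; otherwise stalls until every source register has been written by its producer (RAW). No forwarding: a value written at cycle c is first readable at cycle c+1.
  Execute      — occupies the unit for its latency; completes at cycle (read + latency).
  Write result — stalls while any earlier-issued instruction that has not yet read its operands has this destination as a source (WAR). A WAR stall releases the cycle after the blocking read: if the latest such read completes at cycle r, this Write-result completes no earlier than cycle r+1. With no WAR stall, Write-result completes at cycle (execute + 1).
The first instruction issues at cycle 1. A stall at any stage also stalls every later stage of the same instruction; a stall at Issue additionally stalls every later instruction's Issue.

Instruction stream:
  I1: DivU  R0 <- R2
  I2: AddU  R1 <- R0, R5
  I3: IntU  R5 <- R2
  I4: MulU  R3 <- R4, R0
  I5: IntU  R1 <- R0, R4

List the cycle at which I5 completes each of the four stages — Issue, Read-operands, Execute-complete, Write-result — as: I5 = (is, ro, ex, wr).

I5 = (15, 16, 17, 18)

t=1  I1 issues→DivU
t=2  I1 reads; I2 issues→AddU
t=3  I3 issues→IntU
t=4  I3 reads; I4 issues→MulU
t=5  I3 exec-done
t=9  I1 exec-done
t=10  I1 writes R0
t=11  I2 reads; I4 reads
t=12  I3 writes R5
t=13  I2 exec-done
t=14  I2 writes R1; I4 exec-done
t=15  I4 writes R3; I5 issues→IntU
t=16  I5 reads
t=17  I5 exec-done
t=18  I5 writes R1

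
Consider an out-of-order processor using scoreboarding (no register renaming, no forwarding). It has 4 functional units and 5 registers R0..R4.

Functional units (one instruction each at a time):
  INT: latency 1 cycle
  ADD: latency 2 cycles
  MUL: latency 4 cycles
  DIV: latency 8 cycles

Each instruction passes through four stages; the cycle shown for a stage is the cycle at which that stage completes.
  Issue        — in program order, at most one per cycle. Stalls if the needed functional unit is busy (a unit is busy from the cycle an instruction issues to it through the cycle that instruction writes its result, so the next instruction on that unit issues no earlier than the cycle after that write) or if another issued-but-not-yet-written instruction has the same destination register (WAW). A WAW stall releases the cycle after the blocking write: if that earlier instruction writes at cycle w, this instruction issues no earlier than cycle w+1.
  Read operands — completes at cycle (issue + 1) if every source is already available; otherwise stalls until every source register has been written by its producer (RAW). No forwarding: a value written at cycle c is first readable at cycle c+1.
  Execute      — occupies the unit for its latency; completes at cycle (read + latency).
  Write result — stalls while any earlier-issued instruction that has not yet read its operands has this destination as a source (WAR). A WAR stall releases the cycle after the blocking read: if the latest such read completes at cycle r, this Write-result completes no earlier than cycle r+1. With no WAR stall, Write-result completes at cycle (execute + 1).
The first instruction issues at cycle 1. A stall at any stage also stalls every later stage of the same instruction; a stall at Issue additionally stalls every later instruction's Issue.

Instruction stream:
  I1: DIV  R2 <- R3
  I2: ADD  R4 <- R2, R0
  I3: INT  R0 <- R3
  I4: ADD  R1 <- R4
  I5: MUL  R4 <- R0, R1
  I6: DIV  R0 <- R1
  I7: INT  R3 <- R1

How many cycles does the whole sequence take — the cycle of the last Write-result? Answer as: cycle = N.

cycle = 30

cycle 1: issue I1 (DIV)
cycle 2: I1 read-ops | issue I2 (ADD)
cycle 3: issue I3 (INT)
cycle 4: I3 read-ops
cycle 5: I3 finished on INT
cycle 10: I1 finished on DIV
cycle 11: I1→R2
cycle 12: I2 read-ops
cycle 13: I3→R0
cycle 14: I2 finished on ADD
cycle 15: I2→R4
cycle 16: issue I4 (ADD)
cycle 17: I4 read-ops | issue I5 (MUL)
cycle 18: issue I6 (DIV)
cycle 19: I4 finished on ADD | issue I7 (INT)
cycle 20: I4→R1
cycle 21: I5 read-ops | I6 read-ops | I7 read-ops
cycle 22: I7 finished on INT
cycle 23: I7→R3
cycle 25: I5 finished on MUL
cycle 26: I5→R4
cycle 29: I6 finished on DIV
cycle 30: I6→R0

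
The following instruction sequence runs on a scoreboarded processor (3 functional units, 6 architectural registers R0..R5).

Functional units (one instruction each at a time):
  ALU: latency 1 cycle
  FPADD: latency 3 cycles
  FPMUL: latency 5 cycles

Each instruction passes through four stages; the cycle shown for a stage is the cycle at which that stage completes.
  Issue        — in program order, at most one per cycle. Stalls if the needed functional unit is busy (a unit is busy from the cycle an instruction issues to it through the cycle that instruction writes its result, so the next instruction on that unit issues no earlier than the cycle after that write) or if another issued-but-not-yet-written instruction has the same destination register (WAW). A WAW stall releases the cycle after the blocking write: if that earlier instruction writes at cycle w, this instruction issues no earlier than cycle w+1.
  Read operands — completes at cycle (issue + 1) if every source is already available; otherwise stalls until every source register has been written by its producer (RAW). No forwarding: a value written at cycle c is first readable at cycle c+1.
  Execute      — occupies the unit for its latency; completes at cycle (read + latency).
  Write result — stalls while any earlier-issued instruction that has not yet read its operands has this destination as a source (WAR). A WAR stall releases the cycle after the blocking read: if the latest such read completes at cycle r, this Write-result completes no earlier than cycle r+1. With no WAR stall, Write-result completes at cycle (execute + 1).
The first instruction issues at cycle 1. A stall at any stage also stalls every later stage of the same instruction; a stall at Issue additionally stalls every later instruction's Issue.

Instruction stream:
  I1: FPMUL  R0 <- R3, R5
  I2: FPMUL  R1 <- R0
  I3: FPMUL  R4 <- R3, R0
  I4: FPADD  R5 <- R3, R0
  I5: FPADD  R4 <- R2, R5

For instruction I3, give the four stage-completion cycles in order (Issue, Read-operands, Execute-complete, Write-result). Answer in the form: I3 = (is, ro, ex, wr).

1) issue 1, read 2, done 7, write 8
2) issue 9, read 10, done 15, write 16  <struct: FPMUL busy until I1 writes@8>
3) issue 17, read 18, done 23, write 24  <struct: FPMUL busy until I2 writes@16>
4) issue 18, read 19, done 22, write 23
5) issue 25, read 26, done 29, write 30  <WAW R4: wait I3 write@24>

I3 = (17, 18, 23, 24)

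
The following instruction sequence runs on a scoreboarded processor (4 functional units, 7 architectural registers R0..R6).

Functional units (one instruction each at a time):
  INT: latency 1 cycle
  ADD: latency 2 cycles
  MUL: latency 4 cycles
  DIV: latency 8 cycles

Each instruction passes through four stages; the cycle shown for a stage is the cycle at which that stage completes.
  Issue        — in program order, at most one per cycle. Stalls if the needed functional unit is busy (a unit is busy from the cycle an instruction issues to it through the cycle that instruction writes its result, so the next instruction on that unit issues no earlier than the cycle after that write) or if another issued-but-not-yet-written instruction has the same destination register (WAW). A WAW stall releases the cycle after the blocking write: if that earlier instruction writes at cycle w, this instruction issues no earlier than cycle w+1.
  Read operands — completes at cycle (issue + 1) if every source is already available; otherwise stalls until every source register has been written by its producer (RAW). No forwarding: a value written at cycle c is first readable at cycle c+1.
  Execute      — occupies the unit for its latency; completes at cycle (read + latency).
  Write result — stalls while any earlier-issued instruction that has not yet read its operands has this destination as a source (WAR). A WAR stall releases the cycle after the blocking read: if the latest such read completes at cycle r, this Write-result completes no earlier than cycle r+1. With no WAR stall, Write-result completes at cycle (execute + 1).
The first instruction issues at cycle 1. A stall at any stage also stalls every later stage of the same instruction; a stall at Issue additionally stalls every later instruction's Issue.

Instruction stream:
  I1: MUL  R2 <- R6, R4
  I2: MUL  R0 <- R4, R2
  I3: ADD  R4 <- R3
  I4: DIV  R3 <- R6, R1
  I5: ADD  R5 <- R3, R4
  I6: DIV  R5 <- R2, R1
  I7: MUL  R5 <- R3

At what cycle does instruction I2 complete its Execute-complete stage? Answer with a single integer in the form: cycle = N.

cycle = 13

c1: I1 dispatched to MUL
c2: I1 operands ready
c6: I1 complete
c7: R2←I1
c8: I2 dispatched to MUL
c9: I2 operands ready; I3 dispatched to ADD
c10: I3 operands ready; I4 dispatched to DIV
c11: I4 operands ready
c12: I3 complete
c13: I2 complete; R4←I3
c14: R0←I2; I5 dispatched to ADD
c19: I4 complete
c20: R3←I4
c21: I5 operands ready
c23: I5 complete
c24: R5←I5
c25: I6 dispatched to DIV
c26: I6 operands ready
c34: I6 complete
c35: R5←I6
c36: I7 dispatched to MUL
c37: I7 operands ready
c41: I7 complete
c42: R5←I7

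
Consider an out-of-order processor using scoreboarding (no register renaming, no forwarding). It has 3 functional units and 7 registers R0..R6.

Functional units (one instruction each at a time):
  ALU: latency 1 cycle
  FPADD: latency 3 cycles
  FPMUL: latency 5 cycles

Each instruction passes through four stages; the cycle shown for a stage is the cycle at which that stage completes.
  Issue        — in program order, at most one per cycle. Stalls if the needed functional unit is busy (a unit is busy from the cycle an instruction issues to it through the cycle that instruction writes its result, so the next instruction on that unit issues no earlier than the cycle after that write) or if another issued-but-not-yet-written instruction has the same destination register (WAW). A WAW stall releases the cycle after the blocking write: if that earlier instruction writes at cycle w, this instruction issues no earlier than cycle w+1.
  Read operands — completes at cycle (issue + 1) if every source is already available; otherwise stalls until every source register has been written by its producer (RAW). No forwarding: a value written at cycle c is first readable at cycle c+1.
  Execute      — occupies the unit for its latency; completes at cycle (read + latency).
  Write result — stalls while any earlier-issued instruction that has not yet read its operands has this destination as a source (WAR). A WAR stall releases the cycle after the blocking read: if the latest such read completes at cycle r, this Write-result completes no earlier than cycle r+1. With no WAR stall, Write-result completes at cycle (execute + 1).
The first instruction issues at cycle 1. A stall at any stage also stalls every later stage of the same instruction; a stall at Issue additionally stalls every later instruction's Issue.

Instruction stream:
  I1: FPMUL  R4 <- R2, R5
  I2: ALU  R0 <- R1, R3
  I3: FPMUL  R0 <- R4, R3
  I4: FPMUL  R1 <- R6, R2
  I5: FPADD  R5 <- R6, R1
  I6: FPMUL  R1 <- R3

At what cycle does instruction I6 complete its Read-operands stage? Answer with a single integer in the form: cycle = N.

cycle = 26

cycle 1: I1 dispatched to FPMUL
cycle 2: I1 operands ready; I2 dispatched to ALU
cycle 3: I2 operands ready
cycle 4: I2 complete
cycle 5: R0←I2
cycle 7: I1 complete
cycle 8: R4←I1
cycle 9: I3 dispatched to FPMUL
cycle 10: I3 operands ready
cycle 15: I3 complete
cycle 16: R0←I3
cycle 17: I4 dispatched to FPMUL
cycle 18: I4 operands ready; I5 dispatched to FPADD
cycle 23: I4 complete
cycle 24: R1←I4
cycle 25: I5 operands ready; I6 dispatched to FPMUL
cycle 26: I6 operands ready
cycle 28: I5 complete
cycle 29: R5←I5
cycle 31: I6 complete
cycle 32: R1←I6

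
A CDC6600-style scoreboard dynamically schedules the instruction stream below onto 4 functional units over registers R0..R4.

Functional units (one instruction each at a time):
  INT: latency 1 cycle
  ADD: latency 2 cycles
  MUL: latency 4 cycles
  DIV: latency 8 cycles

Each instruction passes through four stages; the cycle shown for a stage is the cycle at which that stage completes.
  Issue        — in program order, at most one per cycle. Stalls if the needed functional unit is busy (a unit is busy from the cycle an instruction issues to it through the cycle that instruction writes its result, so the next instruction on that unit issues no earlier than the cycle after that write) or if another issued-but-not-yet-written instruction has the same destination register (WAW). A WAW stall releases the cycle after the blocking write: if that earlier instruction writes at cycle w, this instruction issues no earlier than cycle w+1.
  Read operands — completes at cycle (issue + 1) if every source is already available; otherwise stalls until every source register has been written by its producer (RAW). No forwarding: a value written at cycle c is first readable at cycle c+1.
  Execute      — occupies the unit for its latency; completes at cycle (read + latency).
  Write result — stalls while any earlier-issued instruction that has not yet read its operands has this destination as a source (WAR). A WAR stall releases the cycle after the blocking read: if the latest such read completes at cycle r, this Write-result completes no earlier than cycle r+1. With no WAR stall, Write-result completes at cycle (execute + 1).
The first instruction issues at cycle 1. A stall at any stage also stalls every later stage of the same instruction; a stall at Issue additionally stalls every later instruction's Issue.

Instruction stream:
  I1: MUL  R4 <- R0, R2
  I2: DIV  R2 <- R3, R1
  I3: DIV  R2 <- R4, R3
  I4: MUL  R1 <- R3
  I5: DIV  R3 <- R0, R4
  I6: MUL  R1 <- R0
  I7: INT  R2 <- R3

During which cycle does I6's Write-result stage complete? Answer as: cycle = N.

I1  is:1  ro:2  ex:6  wr:7
I2  is:2  ro:3  ex:11  wr:12
I3  is:13  ro:14  ex:22  wr:23  — struct: DIV busy until I2 writes@12
I4  is:14  ro:15  ex:19  wr:20
I5  is:24  ro:25  ex:33  wr:34  — struct: DIV busy until I3 writes@23
I6  is:25  ro:26  ex:30  wr:31
I7  is:26  ro:35  ex:36  wr:37  — RAW R3: wait I5 write@34

cycle = 31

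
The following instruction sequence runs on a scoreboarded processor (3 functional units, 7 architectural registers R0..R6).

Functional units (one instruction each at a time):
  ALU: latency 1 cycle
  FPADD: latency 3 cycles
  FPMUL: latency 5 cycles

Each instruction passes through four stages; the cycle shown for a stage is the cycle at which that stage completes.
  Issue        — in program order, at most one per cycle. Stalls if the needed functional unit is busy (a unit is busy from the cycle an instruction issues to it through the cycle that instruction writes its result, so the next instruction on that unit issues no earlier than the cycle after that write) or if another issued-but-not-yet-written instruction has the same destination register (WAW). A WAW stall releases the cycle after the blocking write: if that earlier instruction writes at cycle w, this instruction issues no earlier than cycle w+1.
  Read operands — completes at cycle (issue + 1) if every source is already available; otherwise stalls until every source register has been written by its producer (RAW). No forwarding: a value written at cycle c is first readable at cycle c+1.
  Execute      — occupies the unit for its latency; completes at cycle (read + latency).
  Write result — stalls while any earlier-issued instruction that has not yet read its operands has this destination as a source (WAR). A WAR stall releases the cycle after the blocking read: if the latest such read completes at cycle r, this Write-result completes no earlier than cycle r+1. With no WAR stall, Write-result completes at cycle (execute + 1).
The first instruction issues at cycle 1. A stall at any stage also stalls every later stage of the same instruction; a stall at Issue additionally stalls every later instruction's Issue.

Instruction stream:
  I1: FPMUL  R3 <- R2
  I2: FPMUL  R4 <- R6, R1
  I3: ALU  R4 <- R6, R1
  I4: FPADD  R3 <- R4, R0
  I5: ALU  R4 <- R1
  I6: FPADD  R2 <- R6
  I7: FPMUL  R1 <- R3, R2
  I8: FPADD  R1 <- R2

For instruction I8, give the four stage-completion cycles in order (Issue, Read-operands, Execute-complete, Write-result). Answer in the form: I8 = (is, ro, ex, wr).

I8 = (39, 40, 43, 44)

I1: IS=1 RO=2 EX=7 WR=8
I2: IS=9 RO=10 EX=15 WR=16  [struct: FPMUL busy until I1 writes@8]
I3: IS=17 RO=18 EX=19 WR=20  [WAW R4: wait I2 write@16]
I4: IS=18 RO=21 EX=24 WR=25  [RAW R4: wait I3 write@20]
I5: IS=21 RO=22 EX=23 WR=24  [struct: ALU busy until I3 writes@20]
I6: IS=26 RO=27 EX=30 WR=31  [struct: FPADD busy until I4 writes@25]
I7: IS=27 RO=32 EX=37 WR=38  [RAW R2: wait I6 write@31]
I8: IS=39 RO=40 EX=43 WR=44  [WAW R1: wait I7 write@38]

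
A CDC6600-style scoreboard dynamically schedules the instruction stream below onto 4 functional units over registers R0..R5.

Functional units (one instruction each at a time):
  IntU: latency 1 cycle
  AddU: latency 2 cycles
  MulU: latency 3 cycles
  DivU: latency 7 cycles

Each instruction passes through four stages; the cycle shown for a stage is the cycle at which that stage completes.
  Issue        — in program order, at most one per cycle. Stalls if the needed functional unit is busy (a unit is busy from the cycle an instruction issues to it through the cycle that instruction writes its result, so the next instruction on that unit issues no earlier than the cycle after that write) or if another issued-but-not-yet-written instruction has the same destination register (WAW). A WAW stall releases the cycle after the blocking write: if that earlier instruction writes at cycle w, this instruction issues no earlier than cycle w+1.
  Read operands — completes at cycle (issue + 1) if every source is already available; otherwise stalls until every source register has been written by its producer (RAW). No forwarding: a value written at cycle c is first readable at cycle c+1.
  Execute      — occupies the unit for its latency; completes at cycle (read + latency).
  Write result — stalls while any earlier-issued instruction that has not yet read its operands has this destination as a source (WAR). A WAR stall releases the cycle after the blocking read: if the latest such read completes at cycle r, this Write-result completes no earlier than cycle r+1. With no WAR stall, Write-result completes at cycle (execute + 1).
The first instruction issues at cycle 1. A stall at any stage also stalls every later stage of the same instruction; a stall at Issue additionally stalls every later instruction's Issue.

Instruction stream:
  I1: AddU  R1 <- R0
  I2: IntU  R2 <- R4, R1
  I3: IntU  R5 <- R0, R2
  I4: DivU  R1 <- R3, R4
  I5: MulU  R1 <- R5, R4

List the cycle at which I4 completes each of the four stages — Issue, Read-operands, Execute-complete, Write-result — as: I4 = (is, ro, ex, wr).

1) issue 1, read 2, done 4, write 5
2) issue 2, read 6, done 7, write 8  <RAW R1: wait I1 write@5>
3) issue 9, read 10, done 11, write 12  <struct: IntU busy until I2 writes@8>
4) issue 10, read 11, done 18, write 19
5) issue 20, read 21, done 24, write 25  <WAW R1: wait I4 write@19>

I4 = (10, 11, 18, 19)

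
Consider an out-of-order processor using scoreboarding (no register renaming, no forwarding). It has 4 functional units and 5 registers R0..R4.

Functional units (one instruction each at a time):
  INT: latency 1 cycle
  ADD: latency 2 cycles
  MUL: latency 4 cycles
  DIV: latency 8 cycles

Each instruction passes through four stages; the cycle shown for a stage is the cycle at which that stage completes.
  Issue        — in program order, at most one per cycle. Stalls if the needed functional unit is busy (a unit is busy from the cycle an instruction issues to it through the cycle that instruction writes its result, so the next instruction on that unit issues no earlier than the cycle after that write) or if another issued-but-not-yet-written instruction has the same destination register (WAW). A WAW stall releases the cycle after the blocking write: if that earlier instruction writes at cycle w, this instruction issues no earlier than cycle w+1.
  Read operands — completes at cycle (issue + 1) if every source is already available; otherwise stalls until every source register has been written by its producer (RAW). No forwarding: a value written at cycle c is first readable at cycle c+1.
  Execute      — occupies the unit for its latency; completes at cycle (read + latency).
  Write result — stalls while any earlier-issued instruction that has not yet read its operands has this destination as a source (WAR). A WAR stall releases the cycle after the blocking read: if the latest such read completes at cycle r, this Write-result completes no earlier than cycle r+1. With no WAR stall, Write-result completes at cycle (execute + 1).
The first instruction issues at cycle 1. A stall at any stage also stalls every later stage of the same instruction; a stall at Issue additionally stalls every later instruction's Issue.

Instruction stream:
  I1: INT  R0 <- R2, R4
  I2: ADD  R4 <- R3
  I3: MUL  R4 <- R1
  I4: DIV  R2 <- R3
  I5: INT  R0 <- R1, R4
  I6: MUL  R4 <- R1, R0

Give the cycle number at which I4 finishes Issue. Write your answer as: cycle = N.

cycle = 8

[1] I1 dispatched to INT
[2] I1 operands ready, I2 dispatched to ADD
[3] I1 complete, I2 operands ready
[4] R0←I1
[5] I2 complete
[6] R4←I2
[7] I3 dispatched to MUL
[8] I3 operands ready, I4 dispatched to DIV
[9] I4 operands ready, I5 dispatched to INT
[12] I3 complete
[13] R4←I3
[14] I5 operands ready, I6 dispatched to MUL
[15] I5 complete
[16] R0←I5
[17] I4 complete, I6 operands ready
[18] R2←I4
[21] I6 complete
[22] R4←I6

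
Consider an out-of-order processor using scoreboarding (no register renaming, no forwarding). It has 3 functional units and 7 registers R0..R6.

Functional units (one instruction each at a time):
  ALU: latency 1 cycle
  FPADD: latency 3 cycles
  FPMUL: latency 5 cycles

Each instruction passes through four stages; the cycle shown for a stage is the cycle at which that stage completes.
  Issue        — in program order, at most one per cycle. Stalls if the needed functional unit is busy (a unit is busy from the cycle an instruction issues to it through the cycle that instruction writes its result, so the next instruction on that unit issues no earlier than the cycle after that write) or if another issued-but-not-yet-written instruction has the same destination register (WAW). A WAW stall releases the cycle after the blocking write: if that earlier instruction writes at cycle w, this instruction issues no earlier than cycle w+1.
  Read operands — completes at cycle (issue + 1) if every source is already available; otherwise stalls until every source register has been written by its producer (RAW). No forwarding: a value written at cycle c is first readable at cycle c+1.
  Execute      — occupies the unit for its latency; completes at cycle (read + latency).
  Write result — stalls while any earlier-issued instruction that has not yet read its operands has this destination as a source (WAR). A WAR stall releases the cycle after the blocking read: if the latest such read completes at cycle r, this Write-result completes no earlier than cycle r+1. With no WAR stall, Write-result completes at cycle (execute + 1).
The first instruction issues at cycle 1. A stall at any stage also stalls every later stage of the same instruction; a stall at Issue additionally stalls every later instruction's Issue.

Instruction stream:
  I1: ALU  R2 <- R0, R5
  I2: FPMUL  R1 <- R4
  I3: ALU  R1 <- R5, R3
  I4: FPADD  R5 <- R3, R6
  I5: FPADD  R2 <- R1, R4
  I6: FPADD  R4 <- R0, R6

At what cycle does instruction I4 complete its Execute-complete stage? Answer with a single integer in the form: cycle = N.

cycle = 15

[I1] 1/2/3/4
[I2] 2/3/8/9
[I3] 10/11/12/13  (WAW R1: wait I2 write@9)
[I4] 11/12/15/16
[I5] 17/18/21/22  (struct: FPADD busy until I4 writes@16)
[I6] 23/24/27/28  (struct: FPADD busy until I5 writes@22)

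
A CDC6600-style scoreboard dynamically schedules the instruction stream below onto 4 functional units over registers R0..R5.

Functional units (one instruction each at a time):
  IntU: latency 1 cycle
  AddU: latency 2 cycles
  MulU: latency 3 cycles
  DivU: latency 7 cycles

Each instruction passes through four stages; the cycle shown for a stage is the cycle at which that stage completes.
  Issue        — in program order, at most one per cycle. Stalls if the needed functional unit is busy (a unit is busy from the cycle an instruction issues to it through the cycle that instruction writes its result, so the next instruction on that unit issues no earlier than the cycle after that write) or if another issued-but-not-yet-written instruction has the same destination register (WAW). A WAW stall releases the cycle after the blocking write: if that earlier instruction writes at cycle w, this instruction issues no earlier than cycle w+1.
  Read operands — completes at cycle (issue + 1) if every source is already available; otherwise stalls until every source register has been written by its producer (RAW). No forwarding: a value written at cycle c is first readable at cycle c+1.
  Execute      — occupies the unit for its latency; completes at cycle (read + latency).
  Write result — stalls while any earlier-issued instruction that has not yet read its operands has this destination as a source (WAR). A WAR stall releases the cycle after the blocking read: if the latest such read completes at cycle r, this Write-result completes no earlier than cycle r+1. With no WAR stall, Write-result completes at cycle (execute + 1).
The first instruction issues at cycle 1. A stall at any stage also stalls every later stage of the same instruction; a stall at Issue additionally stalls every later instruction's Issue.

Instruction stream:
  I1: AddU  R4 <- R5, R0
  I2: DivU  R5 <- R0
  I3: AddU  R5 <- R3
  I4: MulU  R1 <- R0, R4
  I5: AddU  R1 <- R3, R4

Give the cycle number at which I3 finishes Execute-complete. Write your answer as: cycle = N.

cycle = 15

I1  is:1  ro:2  ex:4  wr:5
I2  is:2  ro:3  ex:10  wr:11
I3  is:12  ro:13  ex:15  wr:16  — WAW R5: wait I2 write@11
I4  is:13  ro:14  ex:17  wr:18
I5  is:19  ro:20  ex:22  wr:23  — WAW R1: wait I4 write@18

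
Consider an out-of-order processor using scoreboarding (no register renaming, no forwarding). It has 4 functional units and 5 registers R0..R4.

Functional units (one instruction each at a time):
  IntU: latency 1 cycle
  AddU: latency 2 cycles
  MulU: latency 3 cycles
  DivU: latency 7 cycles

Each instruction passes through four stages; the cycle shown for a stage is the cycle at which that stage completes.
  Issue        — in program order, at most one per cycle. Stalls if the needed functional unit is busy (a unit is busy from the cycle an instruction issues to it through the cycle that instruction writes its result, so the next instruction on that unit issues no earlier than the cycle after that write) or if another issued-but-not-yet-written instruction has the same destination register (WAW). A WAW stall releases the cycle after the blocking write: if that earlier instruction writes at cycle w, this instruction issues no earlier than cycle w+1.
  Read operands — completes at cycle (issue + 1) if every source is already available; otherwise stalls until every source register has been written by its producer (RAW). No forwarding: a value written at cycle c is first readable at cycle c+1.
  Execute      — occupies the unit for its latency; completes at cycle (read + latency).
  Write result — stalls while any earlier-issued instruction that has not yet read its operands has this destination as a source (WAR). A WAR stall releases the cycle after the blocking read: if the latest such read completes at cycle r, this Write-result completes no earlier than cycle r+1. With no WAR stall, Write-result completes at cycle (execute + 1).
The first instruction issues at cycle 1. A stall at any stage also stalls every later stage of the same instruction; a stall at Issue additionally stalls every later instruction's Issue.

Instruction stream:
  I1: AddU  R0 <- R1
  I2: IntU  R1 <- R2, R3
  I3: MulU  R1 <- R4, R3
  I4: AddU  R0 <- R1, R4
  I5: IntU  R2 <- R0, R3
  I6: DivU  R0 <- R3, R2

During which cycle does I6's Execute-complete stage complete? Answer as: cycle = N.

c1: I1→AddU
c2: I1 RO; I2→IntU
c3: I2 RO
c4: I1 EX; I2 EX
c5: I1 WR R0; I2 WR R1
c6: I3→MulU
c7: I3 RO; I4→AddU
c8: I5→IntU
c10: I3 EX
c11: I3 WR R1
c12: I4 RO
c14: I4 EX
c15: I4 WR R0
c16: I5 RO; I6→DivU
c17: I5 EX
c18: I5 WR R2
c19: I6 RO
c26: I6 EX
c27: I6 WR R0

cycle = 26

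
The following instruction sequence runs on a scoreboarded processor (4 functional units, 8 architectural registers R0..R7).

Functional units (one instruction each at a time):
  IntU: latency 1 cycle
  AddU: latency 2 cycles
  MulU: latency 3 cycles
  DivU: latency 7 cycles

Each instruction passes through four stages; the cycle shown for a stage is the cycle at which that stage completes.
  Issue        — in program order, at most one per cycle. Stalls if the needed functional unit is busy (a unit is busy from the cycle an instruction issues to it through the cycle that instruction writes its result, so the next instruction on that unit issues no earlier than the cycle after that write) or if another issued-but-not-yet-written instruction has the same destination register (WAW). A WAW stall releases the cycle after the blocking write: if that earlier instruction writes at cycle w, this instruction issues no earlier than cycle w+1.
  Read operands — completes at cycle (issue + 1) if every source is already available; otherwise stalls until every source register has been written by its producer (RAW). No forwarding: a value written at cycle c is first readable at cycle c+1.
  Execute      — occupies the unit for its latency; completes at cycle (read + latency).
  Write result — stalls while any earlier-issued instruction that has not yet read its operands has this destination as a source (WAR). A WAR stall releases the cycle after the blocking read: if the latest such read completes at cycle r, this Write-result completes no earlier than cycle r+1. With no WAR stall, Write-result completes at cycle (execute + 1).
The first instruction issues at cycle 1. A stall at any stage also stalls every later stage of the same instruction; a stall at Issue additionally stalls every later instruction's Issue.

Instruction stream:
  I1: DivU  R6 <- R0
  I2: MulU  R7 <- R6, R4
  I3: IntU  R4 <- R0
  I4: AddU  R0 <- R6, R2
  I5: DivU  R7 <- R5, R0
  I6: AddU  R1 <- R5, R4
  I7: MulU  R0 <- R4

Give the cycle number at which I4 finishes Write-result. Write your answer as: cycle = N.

cycle = 14

cycle 1: I1 issues→DivU
cycle 2: I1 reads, I2 issues→MulU
cycle 3: I3 issues→IntU
cycle 4: I3 reads, I4 issues→AddU
cycle 5: I3 exec-done
cycle 9: I1 exec-done
cycle 10: I1 writes R6
cycle 11: I2 reads, I4 reads
cycle 12: I3 writes R4
cycle 13: I4 exec-done
cycle 14: I2 exec-done, I4 writes R0
cycle 15: I2 writes R7
cycle 16: I5 issues→DivU
cycle 17: I5 reads, I6 issues→AddU
cycle 18: I6 reads, I7 issues→MulU
cycle 19: I7 reads
cycle 20: I6 exec-done
cycle 21: I6 writes R1
cycle 22: I7 exec-done
cycle 23: I7 writes R0
cycle 24: I5 exec-done
cycle 25: I5 writes R7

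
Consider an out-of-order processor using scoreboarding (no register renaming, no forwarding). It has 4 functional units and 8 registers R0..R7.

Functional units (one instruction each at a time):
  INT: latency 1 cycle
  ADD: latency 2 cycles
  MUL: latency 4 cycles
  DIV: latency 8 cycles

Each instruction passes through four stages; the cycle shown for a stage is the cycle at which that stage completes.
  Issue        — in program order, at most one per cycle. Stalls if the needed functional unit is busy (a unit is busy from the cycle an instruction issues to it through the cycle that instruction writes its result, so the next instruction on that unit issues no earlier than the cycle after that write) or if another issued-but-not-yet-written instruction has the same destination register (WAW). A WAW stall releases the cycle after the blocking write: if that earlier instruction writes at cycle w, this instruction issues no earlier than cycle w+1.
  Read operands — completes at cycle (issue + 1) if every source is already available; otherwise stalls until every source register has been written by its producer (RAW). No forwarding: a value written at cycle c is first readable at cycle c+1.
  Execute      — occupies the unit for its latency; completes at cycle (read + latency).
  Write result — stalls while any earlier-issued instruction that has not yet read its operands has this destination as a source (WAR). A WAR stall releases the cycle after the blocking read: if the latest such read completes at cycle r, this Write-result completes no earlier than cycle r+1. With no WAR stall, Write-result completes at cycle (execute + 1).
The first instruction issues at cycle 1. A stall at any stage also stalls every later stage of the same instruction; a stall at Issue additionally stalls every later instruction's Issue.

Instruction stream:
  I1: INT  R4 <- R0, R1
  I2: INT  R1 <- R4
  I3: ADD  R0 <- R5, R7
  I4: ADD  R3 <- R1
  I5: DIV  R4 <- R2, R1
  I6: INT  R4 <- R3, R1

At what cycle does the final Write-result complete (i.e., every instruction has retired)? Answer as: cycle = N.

cycle = 26

cycle 1: I1 dispatched to INT
cycle 2: I1 operands ready
cycle 3: I1 complete
cycle 4: R4←I1
cycle 5: I2 dispatched to INT
cycle 6: I2 operands ready | I3 dispatched to ADD
cycle 7: I2 complete | I3 operands ready
cycle 8: R1←I2
cycle 9: I3 complete
cycle 10: R0←I3
cycle 11: I4 dispatched to ADD
cycle 12: I4 operands ready | I5 dispatched to DIV
cycle 13: I5 operands ready
cycle 14: I4 complete
cycle 15: R3←I4
cycle 21: I5 complete
cycle 22: R4←I5
cycle 23: I6 dispatched to INT
cycle 24: I6 operands ready
cycle 25: I6 complete
cycle 26: R4←I6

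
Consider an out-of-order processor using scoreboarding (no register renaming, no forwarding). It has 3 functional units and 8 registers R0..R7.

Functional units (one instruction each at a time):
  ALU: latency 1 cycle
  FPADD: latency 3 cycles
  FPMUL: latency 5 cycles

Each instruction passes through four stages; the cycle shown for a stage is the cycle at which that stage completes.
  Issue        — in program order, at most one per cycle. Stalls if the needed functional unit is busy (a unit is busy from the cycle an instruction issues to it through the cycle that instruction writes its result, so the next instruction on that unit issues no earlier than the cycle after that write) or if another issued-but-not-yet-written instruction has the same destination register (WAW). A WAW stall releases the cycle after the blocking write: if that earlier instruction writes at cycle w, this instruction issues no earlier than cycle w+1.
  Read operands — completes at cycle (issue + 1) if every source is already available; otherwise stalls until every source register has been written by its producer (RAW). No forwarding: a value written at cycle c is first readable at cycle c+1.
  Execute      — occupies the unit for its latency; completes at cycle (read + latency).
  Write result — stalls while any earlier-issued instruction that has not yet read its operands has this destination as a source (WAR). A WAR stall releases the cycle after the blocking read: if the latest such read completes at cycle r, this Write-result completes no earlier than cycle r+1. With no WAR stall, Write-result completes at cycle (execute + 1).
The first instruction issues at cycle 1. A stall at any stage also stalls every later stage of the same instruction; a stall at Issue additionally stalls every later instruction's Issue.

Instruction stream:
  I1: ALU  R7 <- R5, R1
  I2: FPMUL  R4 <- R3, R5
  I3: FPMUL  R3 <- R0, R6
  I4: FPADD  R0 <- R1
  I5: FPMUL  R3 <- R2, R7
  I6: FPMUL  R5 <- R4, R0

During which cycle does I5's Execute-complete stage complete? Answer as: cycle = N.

cycle = 24

I1 -> (1, 2, 3, 4)
I2 -> (2, 3, 8, 9)
I3 -> (10, 11, 16, 17)  // struct: FPMUL busy until I2 writes@9
I4 -> (11, 12, 15, 16)
I5 -> (18, 19, 24, 25)  // struct: FPMUL busy until I3 writes@17
I6 -> (26, 27, 32, 33)  // struct: FPMUL busy until I5 writes@25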